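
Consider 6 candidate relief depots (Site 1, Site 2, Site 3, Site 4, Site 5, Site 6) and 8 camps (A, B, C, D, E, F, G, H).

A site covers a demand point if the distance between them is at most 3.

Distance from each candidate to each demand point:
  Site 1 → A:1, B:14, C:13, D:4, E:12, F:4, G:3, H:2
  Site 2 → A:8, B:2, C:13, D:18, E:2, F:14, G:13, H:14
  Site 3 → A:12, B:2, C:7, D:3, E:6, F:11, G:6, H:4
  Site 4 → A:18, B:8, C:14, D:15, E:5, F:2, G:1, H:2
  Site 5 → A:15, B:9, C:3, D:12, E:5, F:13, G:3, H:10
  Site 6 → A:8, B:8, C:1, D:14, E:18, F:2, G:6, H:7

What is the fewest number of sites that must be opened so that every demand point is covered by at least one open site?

4

Coverage sets (demand points within 3 of each site):
  Site 1: {A, G, H}
  Site 2: {B, E}
  Site 3: {B, D}
  Site 4: {F, G, H}
  Site 5: {C, G}
  Site 6: {C, F}
No 3 sites suffice: every size-3 union leaves at least one demand point uncovered.
But {Site 1, Site 2, Site 3, Site 6} covers everything, so the minimum is 4.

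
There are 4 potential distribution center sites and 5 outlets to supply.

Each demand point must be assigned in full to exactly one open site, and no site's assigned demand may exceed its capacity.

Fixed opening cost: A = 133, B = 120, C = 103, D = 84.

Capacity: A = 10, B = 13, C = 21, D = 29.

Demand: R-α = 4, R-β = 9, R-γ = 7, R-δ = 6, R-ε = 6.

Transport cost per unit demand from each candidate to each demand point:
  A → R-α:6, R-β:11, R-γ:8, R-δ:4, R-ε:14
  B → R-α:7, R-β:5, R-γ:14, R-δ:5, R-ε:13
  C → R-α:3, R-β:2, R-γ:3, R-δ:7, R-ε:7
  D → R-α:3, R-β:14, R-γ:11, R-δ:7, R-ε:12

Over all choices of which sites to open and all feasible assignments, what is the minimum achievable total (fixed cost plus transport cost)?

352

Open {C, D}; cheapest assignment that respects the capacities:
  C (cap 21, load 20): R-α, R-β, R-γ — cost 4×3 + 9×2 + 7×3 = 51
  D (cap 29, load 12): R-δ, R-ε — cost 6×7 + 6×12 = 114
  Shipping 165, fixed 187 → total 352.
  Any other capacity-feasible assignment to {C, D} ships for at least 165.
Compare {B, C}: its best feasible assignment gives total 382.
Compare {B, D}: its best feasible assignment gives total 452.
Every other set of open sites that can feasibly serve all demand totals ≥ 382 even under its best assignment. Minimum: 352.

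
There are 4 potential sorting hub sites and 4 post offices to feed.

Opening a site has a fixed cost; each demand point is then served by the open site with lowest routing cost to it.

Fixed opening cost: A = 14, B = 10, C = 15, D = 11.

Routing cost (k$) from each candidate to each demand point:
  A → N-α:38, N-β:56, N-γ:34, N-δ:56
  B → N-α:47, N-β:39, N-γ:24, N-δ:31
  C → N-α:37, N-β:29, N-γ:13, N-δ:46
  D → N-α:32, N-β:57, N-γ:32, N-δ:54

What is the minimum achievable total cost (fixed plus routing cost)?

Open {B, C}: assign each demand point to its cheapest open site.
  N-α→C 37, N-β→C 29, N-γ→C 13, N-δ→B 31
  routing cost 110, fixed 25 → total 135.
Compare {C}: routing cost 125 + fixed 15 = 140.
Compare {B, C, D}: routing cost 105 + fixed 36 = 141.
Compare {C, D}: routing cost 120 + fixed 26 = 146.
All other subsets cost ≥ 140. Minimum total cost: 135.

135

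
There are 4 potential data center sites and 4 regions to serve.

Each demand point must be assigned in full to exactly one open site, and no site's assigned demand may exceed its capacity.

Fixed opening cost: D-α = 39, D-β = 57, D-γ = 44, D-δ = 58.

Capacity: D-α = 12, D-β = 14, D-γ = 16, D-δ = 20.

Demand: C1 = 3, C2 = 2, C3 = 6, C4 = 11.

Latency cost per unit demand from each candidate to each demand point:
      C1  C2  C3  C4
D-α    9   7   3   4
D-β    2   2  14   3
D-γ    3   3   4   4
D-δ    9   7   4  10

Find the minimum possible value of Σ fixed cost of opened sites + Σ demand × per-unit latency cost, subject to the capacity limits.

Open {D-α, D-γ}; cheapest assignment that respects the capacities:
  D-α (cap 12, load 6): C3 — cost 6×3 = 18
  D-γ (cap 16, load 16): C1, C2, C4 — cost 3×3 + 2×3 + 11×4 = 59
  Shipping 77, fixed 83 → total 160.
  Any other capacity-feasible assignment to {D-α, D-γ} ships for at least 77.
Compare {D-α, D-β}: its best feasible assignment gives total 167.
Compare {D-β, D-γ}: its best feasible assignment gives total 170.
Every other set of open sites that can feasibly serve all demand totals ≥ 167 even under its best assignment. Minimum: 160.

160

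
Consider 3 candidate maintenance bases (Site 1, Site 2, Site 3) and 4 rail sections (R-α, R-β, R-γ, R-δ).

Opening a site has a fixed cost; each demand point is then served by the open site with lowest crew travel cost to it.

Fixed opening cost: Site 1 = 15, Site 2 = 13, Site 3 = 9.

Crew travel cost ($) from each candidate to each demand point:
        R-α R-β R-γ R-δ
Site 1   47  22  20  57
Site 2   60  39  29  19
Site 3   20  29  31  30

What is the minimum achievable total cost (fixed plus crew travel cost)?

Open {Site 1, Site 3}: assign each demand point to its cheapest open site.
  R-α→Site 3 20, R-β→Site 1 22, R-γ→Site 1 20, R-δ→Site 3 30
  crew travel cost 92, fixed 24 → total 116.
Compare {Site 1, Site 2, Site 3}: crew travel cost 81 + fixed 37 = 118.
Compare {Site 3}: crew travel cost 110 + fixed 9 = 119.
Compare {Site 2, Site 3}: crew travel cost 97 + fixed 22 = 119.
All other subsets cost ≥ 118. Minimum total cost: 116.

116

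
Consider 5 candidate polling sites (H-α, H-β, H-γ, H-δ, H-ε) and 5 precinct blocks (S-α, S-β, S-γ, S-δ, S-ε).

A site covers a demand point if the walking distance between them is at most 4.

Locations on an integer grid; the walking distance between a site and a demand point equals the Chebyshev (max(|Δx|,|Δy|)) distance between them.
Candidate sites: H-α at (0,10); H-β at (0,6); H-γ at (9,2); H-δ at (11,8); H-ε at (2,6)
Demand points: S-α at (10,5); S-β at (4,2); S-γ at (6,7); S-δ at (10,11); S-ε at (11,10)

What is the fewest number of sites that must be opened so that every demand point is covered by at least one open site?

Coverage sets (demand points within 4 of each site):
  H-α: {}
  H-β: {S-β}
  H-γ: {S-α}
  H-δ: {S-α, S-δ, S-ε}
  H-ε: {S-β, S-γ}
No single site covers all 5 demand points.
But {H-δ, H-ε} covers everything, so the minimum is 2.

2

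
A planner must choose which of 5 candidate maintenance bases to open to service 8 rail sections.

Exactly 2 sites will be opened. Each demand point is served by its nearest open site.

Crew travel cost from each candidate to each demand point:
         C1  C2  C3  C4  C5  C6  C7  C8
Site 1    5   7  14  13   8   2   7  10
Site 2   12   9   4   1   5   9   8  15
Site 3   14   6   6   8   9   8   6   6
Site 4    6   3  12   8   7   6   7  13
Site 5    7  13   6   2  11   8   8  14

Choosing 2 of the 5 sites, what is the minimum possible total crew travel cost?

41

Open {Site 1, Site 2}.
  C1→Site 1 5, C2→Site 1 7, C3→Site 2 4, C4→Site 2 1, C5→Site 2 5, C6→Site 1 2, C7→Site 1 7, C8→Site 1 10  ⇒ total 41.
Compare {Site 2, Site 4}: total 45.
Compare {Site 1, Site 3}: total 47.
No size-2 selection does better; minimum is 41.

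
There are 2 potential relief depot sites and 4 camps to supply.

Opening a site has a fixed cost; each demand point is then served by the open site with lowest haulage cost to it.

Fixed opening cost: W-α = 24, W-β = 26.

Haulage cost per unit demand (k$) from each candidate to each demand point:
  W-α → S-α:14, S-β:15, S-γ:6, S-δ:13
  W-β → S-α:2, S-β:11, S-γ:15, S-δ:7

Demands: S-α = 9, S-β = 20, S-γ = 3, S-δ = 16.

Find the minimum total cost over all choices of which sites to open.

418

Open {W-α, W-β}: assign each demand point to its cheapest open site.
  S-α→W-β 9×2=18, S-β→W-β 20×11=220, S-γ→W-α 3×6=18, S-δ→W-β 16×7=112
  haulage cost 368, fixed 50 → total 418.
Compare {W-β}: haulage cost 395 + fixed 26 = 421.
Compare {W-α}: haulage cost 652 + fixed 24 = 676.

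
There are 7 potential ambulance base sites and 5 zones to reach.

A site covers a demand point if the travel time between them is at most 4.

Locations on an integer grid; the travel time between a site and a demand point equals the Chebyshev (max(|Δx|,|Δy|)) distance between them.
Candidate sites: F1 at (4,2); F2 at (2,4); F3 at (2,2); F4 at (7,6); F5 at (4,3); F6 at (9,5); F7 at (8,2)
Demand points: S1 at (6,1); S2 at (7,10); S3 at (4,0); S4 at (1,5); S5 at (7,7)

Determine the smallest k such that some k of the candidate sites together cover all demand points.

Coverage sets (demand points within 4 of each site):
  F1: {S1, S3, S4}
  F2: {S1, S3, S4}
  F3: {S1, S3, S4}
  F4: {S2, S5}
  F5: {S1, S3, S4, S5}
  F6: {S1, S5}
  F7: {S1, S3}
No single site covers all 5 demand points.
But {F1, F4} covers everything, so the minimum is 2.

2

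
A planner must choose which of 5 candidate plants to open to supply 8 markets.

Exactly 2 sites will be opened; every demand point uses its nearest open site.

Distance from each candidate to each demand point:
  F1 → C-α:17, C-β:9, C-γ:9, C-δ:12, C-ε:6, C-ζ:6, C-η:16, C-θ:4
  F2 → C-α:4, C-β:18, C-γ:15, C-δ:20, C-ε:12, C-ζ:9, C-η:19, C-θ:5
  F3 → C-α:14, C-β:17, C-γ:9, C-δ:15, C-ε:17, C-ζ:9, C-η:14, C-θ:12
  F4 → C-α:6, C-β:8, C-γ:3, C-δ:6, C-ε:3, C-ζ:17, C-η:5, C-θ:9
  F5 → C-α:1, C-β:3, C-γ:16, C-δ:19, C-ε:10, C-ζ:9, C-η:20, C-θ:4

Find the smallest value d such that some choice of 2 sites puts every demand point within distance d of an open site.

8

Open {F1, F4}.
  Farthest demand point is C-β at distance 8 (to F4); all others are ≤ 8.
With {F2, F4} the worst case is 9.
With {F3, F4} the worst case is 9.
No size-2 selection achieves below 8.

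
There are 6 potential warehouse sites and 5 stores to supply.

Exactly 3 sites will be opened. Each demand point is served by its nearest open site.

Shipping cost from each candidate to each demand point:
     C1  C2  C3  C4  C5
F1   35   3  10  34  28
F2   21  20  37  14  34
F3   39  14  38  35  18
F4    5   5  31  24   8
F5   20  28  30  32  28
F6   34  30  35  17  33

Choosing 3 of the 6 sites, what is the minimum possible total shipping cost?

40

Open {F1, F2, F4}.
  C1→F4 5, C2→F1 3, C3→F1 10, C4→F2 14, C5→F4 8  ⇒ total 40.
Compare {F1, F4, F6}: total 43.
Compare {F1, F3, F4}: total 50.
No size-3 selection does better; minimum is 40.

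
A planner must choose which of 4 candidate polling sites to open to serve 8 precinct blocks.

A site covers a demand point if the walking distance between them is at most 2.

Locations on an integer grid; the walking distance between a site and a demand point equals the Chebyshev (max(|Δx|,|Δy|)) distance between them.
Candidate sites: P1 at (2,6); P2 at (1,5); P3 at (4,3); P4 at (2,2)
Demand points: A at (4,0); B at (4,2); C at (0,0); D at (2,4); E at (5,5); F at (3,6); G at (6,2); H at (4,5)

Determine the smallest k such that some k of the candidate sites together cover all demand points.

Coverage sets (demand points within 2 of each site):
  P1: {D, F, H}
  P2: {D, F}
  P3: {B, D, E, G, H}
  P4: {A, B, C, D}
No 2 sites suffice: every size-2 union leaves at least one demand point uncovered.
But {P1, P3, P4} covers everything, so the minimum is 3.

3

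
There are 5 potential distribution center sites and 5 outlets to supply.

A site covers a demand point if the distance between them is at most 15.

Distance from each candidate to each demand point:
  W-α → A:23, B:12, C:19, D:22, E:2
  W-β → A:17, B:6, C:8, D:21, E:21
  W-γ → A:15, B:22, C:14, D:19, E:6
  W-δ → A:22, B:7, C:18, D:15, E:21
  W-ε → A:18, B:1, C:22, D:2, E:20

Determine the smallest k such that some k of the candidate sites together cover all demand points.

Coverage sets (demand points within 15 of each site):
  W-α: {B, E}
  W-β: {B, C}
  W-γ: {A, C, E}
  W-δ: {B, D}
  W-ε: {B, D}
No single site covers all 5 demand points.
But {W-γ, W-δ} covers everything, so the minimum is 2.

2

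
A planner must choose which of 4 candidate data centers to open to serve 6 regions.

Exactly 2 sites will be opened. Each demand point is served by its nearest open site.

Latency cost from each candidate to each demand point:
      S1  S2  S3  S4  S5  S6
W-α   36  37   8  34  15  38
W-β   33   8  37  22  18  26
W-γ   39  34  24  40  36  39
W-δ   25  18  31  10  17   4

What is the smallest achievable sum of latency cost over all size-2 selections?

80

Open {W-α, W-δ}.
  S1→W-δ 25, S2→W-δ 18, S3→W-α 8, S4→W-δ 10, S5→W-α 15, S6→W-δ 4  ⇒ total 80.
Compare {W-β, W-δ}: total 95.
Compare {W-γ, W-δ}: total 98.
No size-2 selection does better; minimum is 80.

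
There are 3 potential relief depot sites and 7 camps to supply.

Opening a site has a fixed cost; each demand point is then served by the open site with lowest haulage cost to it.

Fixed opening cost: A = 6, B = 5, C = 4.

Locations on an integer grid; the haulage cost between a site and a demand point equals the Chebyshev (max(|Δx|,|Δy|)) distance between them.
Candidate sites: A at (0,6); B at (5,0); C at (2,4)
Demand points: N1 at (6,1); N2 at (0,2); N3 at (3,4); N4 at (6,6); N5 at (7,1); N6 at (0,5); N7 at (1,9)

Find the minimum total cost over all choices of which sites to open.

26

Open {B, C}: assign each demand point to its cheapest open site.
  N1→B 1, N2→C 2, N3→C 1, N4→C 4, N5→B 2, N6→C 2, N7→C 5
  haulage cost 17, fixed 9 → total 26.
Compare {C}: haulage cost 23 + fixed 4 = 27.
Compare {A, B, C}: haulage cost 14 + fixed 15 = 29.
Compare {A, C}: haulage cost 20 + fixed 10 = 30.
All other subsets cost ≥ 27. Minimum total cost: 26.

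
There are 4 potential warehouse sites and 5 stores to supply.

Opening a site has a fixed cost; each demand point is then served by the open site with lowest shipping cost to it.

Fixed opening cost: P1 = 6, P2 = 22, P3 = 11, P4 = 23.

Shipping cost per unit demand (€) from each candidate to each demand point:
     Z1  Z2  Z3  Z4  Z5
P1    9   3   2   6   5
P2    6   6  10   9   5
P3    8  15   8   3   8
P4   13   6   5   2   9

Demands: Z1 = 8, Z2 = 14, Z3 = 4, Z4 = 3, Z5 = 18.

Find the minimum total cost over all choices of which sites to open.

230

Open {P1, P3}: assign each demand point to its cheapest open site.
  Z1→P3 8×8=64, Z2→P1 14×3=42, Z3→P1 4×2=8, Z4→P3 3×3=9, Z5→P1 18×5=90
  shipping cost 213, fixed 17 → total 230.
Compare {P1, P2}: shipping cost 206 + fixed 28 = 234.
Compare {P1}: shipping cost 230 + fixed 6 = 236.
Compare {P1, P2, P3}: shipping cost 197 + fixed 39 = 236.
All other subsets cost ≥ 234. Minimum total cost: 230.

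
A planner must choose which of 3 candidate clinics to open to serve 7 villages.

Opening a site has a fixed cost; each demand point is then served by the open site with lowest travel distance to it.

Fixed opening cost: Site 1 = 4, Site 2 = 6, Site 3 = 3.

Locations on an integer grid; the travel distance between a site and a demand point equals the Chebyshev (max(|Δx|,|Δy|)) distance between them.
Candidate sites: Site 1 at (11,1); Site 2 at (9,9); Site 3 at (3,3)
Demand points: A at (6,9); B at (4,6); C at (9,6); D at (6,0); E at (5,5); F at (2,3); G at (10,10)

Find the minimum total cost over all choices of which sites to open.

25

Open {Site 2, Site 3}: assign each demand point to its cheapest open site.
  A→Site 2 3, B→Site 3 3, C→Site 2 3, D→Site 3 3, E→Site 3 2, F→Site 3 1, G→Site 2 1
  travel distance 16, fixed 9 → total 25.
Compare {Site 1, Site 2, Site 3}: travel distance 16 + fixed 13 = 29.
Compare {Site 3}: travel distance 28 + fixed 3 = 31.
Compare {Site 1, Site 3}: travel distance 27 + fixed 7 = 34.
All other subsets cost ≥ 29. Minimum total cost: 25.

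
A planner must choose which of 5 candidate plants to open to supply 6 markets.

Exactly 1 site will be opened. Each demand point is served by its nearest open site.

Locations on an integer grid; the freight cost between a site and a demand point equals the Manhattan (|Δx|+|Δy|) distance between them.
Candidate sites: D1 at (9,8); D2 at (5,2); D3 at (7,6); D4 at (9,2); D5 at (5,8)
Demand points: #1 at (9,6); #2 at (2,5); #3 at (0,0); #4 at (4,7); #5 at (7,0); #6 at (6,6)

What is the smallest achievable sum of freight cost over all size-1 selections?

Open {D3}.
  #1→D3 2, #2→D3 6, #3→D3 13, #4→D3 4, #5→D3 6, #6→D3 1  ⇒ total 32.
Compare {D2}: total 36.
Compare {D5}: total 40.
No size-1 selection does better; minimum is 32.

32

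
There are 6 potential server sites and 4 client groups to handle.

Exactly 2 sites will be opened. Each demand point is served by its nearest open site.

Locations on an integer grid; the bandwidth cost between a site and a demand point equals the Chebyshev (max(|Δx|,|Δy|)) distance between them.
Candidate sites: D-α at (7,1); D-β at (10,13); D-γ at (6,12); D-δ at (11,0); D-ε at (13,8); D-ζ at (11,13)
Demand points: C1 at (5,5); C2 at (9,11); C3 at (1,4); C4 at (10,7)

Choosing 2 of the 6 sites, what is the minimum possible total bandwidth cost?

17

Open {D-α, D-ε}.
  C1→D-α 4, C2→D-ε 4, C3→D-α 6, C4→D-ε 3  ⇒ total 17.
Compare {D-α, D-β}: total 18.
Compare {D-α, D-γ}: total 18.
No size-2 selection does better; minimum is 17.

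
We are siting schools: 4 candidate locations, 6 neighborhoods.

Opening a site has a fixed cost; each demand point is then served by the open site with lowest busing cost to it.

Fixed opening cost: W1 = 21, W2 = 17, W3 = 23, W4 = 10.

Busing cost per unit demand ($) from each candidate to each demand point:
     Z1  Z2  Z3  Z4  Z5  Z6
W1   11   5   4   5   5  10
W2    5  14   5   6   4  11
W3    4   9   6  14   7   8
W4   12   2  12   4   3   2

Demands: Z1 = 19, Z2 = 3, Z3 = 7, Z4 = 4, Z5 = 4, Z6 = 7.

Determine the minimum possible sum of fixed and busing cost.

199

Open {W3, W4}: assign each demand point to its cheapest open site.
  Z1→W3 19×4=76, Z2→W4 3×2=6, Z3→W3 7×6=42, Z4→W4 4×4=16, Z5→W4 4×3=12, Z6→W4 7×2=14
  busing cost 166, fixed 33 → total 199.
Compare {W2, W4}: busing cost 178 + fixed 27 = 205.
Compare {W1, W3, W4}: busing cost 152 + fixed 54 = 206.
Compare {W2, W3, W4}: busing cost 159 + fixed 50 = 209.
All other subsets cost ≥ 205. Minimum total cost: 199.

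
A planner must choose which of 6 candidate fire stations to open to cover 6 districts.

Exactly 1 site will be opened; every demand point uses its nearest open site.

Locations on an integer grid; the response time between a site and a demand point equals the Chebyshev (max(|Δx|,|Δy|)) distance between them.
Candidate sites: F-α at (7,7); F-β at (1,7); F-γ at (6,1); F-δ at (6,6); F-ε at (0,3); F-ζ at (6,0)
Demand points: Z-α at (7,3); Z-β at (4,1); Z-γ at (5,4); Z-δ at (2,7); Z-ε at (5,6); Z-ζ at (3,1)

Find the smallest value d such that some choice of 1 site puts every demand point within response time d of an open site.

Open {F-δ}.
  Farthest demand point is Z-β at response time 5 (to F-δ); all others are ≤ 5.
With {F-α} the worst case is 6.
With {F-β} the worst case is 6.
No size-1 selection achieves below 5.

5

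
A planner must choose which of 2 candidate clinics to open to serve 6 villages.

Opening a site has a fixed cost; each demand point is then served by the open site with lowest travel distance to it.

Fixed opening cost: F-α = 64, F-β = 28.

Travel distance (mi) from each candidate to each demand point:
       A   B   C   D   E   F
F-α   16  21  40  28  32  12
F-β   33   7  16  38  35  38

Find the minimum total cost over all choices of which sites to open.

195

Open {F-β}: assign each demand point to its cheapest open site.
  A→F-β 33, B→F-β 7, C→F-β 16, D→F-β 38, E→F-β 35, F→F-β 38
  travel distance 167, fixed 28 → total 195.
Compare {F-α, F-β}: travel distance 111 + fixed 92 = 203.
Compare {F-α}: travel distance 149 + fixed 64 = 213.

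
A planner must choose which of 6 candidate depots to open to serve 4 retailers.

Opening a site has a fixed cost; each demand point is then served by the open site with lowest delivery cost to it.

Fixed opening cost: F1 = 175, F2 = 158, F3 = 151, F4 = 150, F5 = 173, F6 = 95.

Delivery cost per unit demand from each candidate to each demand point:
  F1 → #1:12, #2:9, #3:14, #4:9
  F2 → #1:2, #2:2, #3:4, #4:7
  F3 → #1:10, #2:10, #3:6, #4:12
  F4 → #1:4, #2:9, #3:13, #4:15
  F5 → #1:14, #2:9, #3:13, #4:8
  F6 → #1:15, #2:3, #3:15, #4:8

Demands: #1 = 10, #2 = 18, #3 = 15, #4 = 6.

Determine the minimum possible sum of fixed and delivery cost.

Open {F2}: assign each demand point to its cheapest open site.
  #1→F2 10×2=20, #2→F2 18×2=36, #3→F2 15×4=60, #4→F2 6×7=42
  delivery cost 158, fixed 158 → total 316.
Compare {F2, F6}: delivery cost 158 + fixed 253 = 411.
Compare {F2, F4}: delivery cost 158 + fixed 308 = 466.
Compare {F2, F3}: delivery cost 158 + fixed 309 = 467.
All other subsets cost ≥ 411. Minimum total cost: 316.

316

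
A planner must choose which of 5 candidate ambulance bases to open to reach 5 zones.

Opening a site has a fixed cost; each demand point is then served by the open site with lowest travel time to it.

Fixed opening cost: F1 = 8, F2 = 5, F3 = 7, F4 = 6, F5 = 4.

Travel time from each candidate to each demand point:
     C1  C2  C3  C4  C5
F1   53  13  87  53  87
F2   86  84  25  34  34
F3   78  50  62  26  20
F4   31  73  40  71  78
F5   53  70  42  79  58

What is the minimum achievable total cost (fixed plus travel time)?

141

Open {F1, F2, F3, F4}: assign each demand point to its cheapest open site.
  C1→F4 31, C2→F1 13, C3→F2 25, C4→F3 26, C5→F3 20
  travel time 115, fixed 26 → total 141.
Compare {F1, F2, F3, F4, F5}: travel time 115 + fixed 30 = 145.
Compare {F1, F3, F4}: travel time 130 + fixed 21 = 151.
Compare {F1, F3, F4, F5}: travel time 130 + fixed 25 = 155.
All other subsets cost ≥ 145. Minimum total cost: 141.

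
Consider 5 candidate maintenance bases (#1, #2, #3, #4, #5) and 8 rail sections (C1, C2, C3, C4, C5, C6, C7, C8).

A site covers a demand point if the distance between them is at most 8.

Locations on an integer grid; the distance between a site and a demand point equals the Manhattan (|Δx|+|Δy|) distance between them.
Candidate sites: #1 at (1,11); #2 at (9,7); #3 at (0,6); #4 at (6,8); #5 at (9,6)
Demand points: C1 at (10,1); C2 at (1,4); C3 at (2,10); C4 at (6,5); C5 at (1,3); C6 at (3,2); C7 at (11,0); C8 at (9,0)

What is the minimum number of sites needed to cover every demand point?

Coverage sets (demand points within 8 of each site):
  #1: {C2, C3, C5}
  #2: {C1, C4, C8}
  #3: {C2, C3, C4, C5, C6}
  #4: {C3, C4}
  #5: {C1, C4, C7, C8}
No single site covers all 8 demand points.
But {#3, #5} covers everything, so the minimum is 2.

2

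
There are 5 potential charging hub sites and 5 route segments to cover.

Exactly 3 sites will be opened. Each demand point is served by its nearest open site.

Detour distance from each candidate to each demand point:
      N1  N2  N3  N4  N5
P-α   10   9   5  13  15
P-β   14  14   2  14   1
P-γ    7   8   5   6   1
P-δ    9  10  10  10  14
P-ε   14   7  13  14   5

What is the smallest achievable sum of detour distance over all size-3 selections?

Open {P-β, P-γ, P-ε}.
  N1→P-γ 7, N2→P-ε 7, N3→P-β 2, N4→P-γ 6, N5→P-β 1  ⇒ total 23.
Compare {P-α, P-β, P-γ}: total 24.
Compare {P-β, P-γ, P-δ}: total 24.
No size-3 selection does better; minimum is 23.

23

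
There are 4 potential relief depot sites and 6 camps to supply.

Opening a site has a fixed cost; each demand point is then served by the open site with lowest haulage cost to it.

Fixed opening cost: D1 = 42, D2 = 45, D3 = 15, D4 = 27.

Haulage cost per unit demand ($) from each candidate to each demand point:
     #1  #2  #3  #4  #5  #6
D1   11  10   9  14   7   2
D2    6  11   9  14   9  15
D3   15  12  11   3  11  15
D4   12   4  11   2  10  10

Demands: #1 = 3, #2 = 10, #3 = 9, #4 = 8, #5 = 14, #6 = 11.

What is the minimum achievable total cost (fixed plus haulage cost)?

Open {D1, D4}: assign each demand point to its cheapest open site.
  #1→D1 3×11=33, #2→D4 10×4=40, #3→D1 9×9=81, #4→D4 8×2=16, #5→D1 14×7=98, #6→D1 11×2=22
  haulage cost 290, fixed 69 → total 359.
Compare {D1, D3, D4}: haulage cost 290 + fixed 84 = 374.
Compare {D1, D2, D4}: haulage cost 275 + fixed 114 = 389.
Compare {D1, D2, D3, D4}: haulage cost 275 + fixed 129 = 404.
All other subsets cost ≥ 374. Minimum total cost: 359.

359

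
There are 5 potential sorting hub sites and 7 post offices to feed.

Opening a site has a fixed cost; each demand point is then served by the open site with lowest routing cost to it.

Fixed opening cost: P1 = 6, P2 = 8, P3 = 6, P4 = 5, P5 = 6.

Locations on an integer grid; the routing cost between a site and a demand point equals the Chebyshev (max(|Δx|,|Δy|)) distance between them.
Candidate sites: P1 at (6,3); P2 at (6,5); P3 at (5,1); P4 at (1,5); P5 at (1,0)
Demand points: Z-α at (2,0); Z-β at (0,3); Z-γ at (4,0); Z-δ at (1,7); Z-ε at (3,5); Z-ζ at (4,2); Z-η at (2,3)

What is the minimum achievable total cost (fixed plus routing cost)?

24

Open {P3, P4}: assign each demand point to its cheapest open site.
  Z-α→P3 3, Z-β→P4 2, Z-γ→P3 1, Z-δ→P4 2, Z-ε→P4 2, Z-ζ→P3 1, Z-η→P4 2
  routing cost 13, fixed 11 → total 24.
Compare {P4}: routing cost 21 + fixed 5 = 26.
Compare {P4, P5}: routing cost 15 + fixed 11 = 26.
Compare {P1, P4}: routing cost 17 + fixed 11 = 28.
All other subsets cost ≥ 26. Minimum total cost: 24.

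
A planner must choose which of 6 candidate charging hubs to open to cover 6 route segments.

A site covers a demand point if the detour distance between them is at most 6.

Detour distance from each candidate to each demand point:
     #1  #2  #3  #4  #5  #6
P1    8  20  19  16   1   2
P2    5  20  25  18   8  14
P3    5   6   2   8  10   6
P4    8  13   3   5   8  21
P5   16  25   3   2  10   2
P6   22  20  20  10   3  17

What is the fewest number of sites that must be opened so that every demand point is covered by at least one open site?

3

Coverage sets (demand points within 6 of each site):
  P1: {#5, #6}
  P2: {#1}
  P3: {#1, #2, #3, #6}
  P4: {#3, #4}
  P5: {#3, #4, #6}
  P6: {#5}
No 2 sites suffice: every size-2 union leaves at least one demand point uncovered.
But {P1, P3, P4} covers everything, so the minimum is 3.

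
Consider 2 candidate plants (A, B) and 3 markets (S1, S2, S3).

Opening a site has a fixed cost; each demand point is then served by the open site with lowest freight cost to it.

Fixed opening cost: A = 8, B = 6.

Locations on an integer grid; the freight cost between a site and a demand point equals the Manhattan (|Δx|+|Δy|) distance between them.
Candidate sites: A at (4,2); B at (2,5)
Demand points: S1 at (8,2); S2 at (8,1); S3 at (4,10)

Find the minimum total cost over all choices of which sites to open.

Open {A}: assign each demand point to its cheapest open site.
  S1→A 4, S2→A 5, S3→A 8
  freight cost 17, fixed 8 → total 25.
Compare {A, B}: freight cost 16 + fixed 14 = 30.
Compare {B}: freight cost 26 + fixed 6 = 32.

25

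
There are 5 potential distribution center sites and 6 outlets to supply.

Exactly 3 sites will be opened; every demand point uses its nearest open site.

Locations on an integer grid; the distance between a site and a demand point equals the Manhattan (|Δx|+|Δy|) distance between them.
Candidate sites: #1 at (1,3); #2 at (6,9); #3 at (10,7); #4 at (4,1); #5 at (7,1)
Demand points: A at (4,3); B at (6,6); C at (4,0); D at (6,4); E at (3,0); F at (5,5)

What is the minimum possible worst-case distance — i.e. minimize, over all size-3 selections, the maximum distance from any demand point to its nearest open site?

5

Open {#1, #2, #4}.
  Farthest demand point is D at distance 5 (to #2); all others are ≤ 5.
With {#1, #2, #5} the worst case is 5.
With {#1, #3, #4} the worst case is 5.
No size-3 selection achieves below 5.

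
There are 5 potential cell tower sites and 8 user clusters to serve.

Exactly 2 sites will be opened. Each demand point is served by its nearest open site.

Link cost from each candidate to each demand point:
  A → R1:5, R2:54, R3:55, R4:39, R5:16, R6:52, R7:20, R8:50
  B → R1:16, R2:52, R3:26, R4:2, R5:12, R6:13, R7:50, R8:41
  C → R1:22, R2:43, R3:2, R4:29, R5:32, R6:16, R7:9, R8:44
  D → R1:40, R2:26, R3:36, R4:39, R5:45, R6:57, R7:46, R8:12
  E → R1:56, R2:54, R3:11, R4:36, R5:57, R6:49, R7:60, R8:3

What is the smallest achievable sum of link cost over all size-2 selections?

Open {B, C}.
  R1→B 16, R2→C 43, R3→C 2, R4→B 2, R5→B 12, R6→B 13, R7→C 9, R8→B 41  ⇒ total 138.
Compare {C, D}: total 148.
Compare {B, D}: total 153.
No size-2 selection does better; minimum is 138.

138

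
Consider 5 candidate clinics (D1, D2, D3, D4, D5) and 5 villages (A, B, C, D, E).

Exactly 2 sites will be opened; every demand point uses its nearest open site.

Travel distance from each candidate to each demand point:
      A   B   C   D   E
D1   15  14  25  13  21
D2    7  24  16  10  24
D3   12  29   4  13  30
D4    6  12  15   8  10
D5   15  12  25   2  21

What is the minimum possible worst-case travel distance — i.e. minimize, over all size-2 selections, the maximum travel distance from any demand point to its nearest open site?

Open {D3, D4}.
  Farthest demand point is B at travel distance 12 (to D4); all others are ≤ 12.
With {D1, D4} the worst case is 15.
With {D2, D4} the worst case is 15.
No size-2 selection achieves below 12.

12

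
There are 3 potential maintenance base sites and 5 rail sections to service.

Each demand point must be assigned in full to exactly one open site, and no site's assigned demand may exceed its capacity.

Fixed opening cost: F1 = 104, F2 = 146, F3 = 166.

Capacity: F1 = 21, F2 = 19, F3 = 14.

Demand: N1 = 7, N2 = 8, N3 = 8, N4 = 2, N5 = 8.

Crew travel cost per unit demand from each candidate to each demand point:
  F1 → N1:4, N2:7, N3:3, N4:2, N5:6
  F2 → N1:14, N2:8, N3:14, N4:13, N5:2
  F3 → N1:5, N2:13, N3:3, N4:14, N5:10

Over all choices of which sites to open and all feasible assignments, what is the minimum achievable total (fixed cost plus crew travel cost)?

386

Open {F1, F2}; cheapest assignment that respects the capacities:
  F1 (cap 21, load 17): N1, N3, N4 — cost 7×4 + 8×3 + 2×2 = 56
  F2 (cap 19, load 16): N2, N5 — cost 8×8 + 8×2 = 80
  Shipping 136, fixed 250 → total 386.
  Any other capacity-feasible assignment to {F1, F2} ships for at least 136.
Compare {F1, F2, F3}: its best feasible assignment gives total 544.
Every other set of open sites that can feasibly serve all demand totals ≥ 544 even under its best assignment. Minimum: 386.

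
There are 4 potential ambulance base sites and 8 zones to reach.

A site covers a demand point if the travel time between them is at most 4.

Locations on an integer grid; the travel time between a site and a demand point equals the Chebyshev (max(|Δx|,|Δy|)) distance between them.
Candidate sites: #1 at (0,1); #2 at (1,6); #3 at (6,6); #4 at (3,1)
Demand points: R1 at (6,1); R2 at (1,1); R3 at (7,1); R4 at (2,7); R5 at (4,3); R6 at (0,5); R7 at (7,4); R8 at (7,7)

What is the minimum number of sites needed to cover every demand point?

2

Coverage sets (demand points within 4 of each site):
  #1: {R2, R5, R6}
  #2: {R4, R5, R6}
  #3: {R4, R5, R7, R8}
  #4: {R1, R2, R3, R5, R6, R7}
No single site covers all 8 demand points.
But {#3, #4} covers everything, so the minimum is 2.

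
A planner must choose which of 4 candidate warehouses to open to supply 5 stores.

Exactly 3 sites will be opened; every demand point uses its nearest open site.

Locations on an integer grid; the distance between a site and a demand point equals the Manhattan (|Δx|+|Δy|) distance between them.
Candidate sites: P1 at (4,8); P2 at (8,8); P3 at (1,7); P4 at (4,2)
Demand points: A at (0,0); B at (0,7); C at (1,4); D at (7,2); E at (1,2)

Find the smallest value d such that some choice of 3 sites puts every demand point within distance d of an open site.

6

Open {P1, P2, P4}.
  Farthest demand point is A at distance 6 (to P4); all others are ≤ 6.
With {P1, P3, P4} the worst case is 6.
With {P2, P3, P4} the worst case is 6.
No size-3 selection achieves below 6.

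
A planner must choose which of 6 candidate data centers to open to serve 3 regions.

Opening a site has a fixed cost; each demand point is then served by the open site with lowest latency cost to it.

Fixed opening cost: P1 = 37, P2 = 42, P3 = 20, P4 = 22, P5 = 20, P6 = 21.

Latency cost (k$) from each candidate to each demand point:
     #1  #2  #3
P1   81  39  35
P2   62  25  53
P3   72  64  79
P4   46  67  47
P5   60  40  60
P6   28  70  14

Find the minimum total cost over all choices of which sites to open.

Open {P5, P6}: assign each demand point to its cheapest open site.
  #1→P6 28, #2→P5 40, #3→P6 14
  latency cost 82, fixed 41 → total 123.
Compare {P2, P6}: latency cost 67 + fixed 63 = 130.
Compare {P6}: latency cost 112 + fixed 21 = 133.
Compare {P1, P6}: latency cost 81 + fixed 58 = 139.
All other subsets cost ≥ 130. Minimum total cost: 123.

123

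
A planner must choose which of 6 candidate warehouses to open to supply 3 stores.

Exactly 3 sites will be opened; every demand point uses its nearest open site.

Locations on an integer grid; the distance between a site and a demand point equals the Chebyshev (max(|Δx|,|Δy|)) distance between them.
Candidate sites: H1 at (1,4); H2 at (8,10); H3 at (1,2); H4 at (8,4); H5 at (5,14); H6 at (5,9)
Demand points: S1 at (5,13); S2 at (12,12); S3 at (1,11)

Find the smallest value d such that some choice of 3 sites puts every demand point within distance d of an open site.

4

Open {H1, H2, H5}.
  Farthest demand point is S2 at distance 4 (to H2); all others are ≤ 4.
With {H1, H2, H6} the worst case is 4.
With {H2, H3, H5} the worst case is 4.
No size-3 selection achieves below 4.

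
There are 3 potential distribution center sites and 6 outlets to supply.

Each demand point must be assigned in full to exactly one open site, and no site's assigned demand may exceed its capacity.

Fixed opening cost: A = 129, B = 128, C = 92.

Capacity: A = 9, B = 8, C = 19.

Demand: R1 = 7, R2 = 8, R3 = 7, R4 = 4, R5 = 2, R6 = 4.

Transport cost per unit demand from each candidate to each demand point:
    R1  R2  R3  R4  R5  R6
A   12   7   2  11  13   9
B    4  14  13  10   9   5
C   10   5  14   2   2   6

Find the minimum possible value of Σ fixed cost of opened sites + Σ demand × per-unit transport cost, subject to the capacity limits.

Open {A, B, C}; cheapest assignment that respects the capacities:
  A (cap 9, load 7): R3 — cost 7×2 = 14
  B (cap 8, load 7): R1 — cost 7×4 = 28
  C (cap 19, load 18): R2, R4, R5, R6 — cost 8×5 + 4×2 + 2×2 + 4×6 = 76
  Shipping 118, fixed 349 → total 467.
  Any other capacity-feasible assignment to {A, B, C} ships for at least 118.
Total demand is 32 and no other set of sites has combined capacity ≥ 32, so {A, B, C} is the only feasible choice of open sites. Minimum: 467.

467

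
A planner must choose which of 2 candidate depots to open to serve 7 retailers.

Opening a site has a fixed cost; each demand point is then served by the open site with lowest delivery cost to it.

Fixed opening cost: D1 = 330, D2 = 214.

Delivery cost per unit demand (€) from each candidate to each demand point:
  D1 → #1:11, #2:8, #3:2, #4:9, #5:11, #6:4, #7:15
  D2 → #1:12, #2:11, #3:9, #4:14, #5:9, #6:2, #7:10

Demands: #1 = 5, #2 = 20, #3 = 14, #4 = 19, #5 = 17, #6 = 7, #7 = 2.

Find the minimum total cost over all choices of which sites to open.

Open {D1}: assign each demand point to its cheapest open site.
  #1→D1 5×11=55, #2→D1 20×8=160, #3→D1 14×2=28, #4→D1 19×9=171, #5→D1 17×11=187, #6→D1 7×4=28, #7→D1 2×15=30
  delivery cost 659, fixed 330 → total 989.
Compare {D2}: delivery cost 859 + fixed 214 = 1073.
Compare {D1, D2}: delivery cost 601 + fixed 544 = 1145.

989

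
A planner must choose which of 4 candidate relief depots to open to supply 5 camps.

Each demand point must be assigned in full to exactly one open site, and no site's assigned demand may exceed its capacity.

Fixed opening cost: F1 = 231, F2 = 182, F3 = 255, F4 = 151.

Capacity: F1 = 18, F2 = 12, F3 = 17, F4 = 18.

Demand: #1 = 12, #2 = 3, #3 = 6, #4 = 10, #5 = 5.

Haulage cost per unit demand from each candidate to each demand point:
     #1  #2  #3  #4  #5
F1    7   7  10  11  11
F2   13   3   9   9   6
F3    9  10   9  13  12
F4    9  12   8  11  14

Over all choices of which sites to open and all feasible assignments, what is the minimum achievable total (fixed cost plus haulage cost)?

Open {F1, F4}; cheapest assignment that respects the capacities:
  F1 (cap 18, load 18): #2, #4, #5 — cost 3×7 + 10×11 + 5×11 = 186
  F4 (cap 18, load 18): #1, #3 — cost 12×9 + 6×8 = 156
  Shipping 342, fixed 382 → total 724.
  Any other capacity-feasible assignment to {F1, F4} ships for at least 342.
Compare {F1, F2, F4}: its best feasible assignment gives total 845.
Compare {F2, F3, F4}: its best feasible assignment gives total 893.
Every other set of open sites that can feasibly serve all demand totals ≥ 845 even under its best assignment. Minimum: 724.

724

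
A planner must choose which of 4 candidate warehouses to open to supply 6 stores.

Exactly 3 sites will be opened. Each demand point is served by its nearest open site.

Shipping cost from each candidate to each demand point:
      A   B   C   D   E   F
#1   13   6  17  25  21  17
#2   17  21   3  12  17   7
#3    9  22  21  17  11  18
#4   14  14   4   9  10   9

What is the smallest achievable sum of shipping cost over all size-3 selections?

47

Open {#1, #3, #4}.
  A→#3 9, B→#1 6, C→#4 4, D→#4 9, E→#4 10, F→#4 9  ⇒ total 47.
Compare {#1, #2, #3}: total 48.
Compare {#1, #2, #4}: total 48.
No size-3 selection does better; minimum is 47.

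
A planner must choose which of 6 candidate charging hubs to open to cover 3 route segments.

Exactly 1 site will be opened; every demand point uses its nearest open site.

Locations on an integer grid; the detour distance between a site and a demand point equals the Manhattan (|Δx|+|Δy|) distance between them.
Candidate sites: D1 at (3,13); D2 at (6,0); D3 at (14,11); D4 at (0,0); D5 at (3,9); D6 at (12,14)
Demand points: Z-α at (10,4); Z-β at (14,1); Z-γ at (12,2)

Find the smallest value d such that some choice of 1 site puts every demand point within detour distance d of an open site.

Open {D2}.
  Farthest demand point is Z-β at detour distance 9 (to D2); all others are ≤ 9.
With {D3} the worst case is 11.
With {D4} the worst case is 15.
No size-1 selection achieves below 9.

9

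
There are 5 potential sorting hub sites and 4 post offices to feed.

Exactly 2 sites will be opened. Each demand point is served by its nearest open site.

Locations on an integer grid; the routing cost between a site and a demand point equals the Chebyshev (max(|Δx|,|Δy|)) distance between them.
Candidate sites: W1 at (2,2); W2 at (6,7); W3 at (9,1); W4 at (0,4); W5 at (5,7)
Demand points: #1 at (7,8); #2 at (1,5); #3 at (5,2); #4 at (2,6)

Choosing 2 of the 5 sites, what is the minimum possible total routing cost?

9

Open {W2, W4}.
  #1→W2 1, #2→W4 1, #3→W2 5, #4→W4 2  ⇒ total 9.
Compare {W4, W5}: total 10.
Compare {W1, W2}: total 11.
No size-2 selection does better; minimum is 9.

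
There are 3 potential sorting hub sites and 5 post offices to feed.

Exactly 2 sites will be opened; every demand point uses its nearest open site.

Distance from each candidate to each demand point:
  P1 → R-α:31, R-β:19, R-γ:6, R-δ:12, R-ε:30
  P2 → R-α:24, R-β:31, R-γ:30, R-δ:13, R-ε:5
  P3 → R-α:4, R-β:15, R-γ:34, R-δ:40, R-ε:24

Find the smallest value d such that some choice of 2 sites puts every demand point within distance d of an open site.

Open {P1, P2}.
  Farthest demand point is R-α at distance 24 (to P2); all others are ≤ 24.
With {P1, P3} the worst case is 24.
With {P2, P3} the worst case is 30.
No size-2 selection achieves below 24.

24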